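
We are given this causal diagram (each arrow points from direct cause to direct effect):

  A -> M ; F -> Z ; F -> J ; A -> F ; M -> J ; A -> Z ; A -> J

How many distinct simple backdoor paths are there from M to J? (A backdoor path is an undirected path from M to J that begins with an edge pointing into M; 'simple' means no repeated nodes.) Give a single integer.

3

A backdoor path from M to J is any simple undirected path whose first edge points into M (i.e. leaves M via a parent).
Parents of M: {A}.
Enumerating:
  P1: M <- A -> F -> J
  P2: M <- A -> Z <- F -> J
  P3: M <- A -> J
That exhausts the simple backdoor paths. Count: 3.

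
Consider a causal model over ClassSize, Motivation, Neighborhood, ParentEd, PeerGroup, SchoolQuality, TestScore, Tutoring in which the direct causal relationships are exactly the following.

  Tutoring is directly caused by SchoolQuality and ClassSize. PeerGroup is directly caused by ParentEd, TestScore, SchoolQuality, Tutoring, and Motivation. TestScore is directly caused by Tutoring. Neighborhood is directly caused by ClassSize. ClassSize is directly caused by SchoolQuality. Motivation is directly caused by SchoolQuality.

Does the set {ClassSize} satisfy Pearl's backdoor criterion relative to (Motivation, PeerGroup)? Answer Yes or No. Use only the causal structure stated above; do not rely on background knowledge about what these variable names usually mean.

Backdoor paths from Motivation to PeerGroup (paths whose first edge points into Motivation):
  P1: Motivation <- SchoolQuality -> ClassSize -> Tutoring -> TestScore -> PeerGroup
  P2: Motivation <- SchoolQuality -> ClassSize -> Tutoring -> PeerGroup
  P3: Motivation <- SchoolQuality -> Tutoring -> TestScore -> PeerGroup
  P4: Motivation <- SchoolQuality -> Tutoring -> PeerGroup
  P5: Motivation <- SchoolQuality -> PeerGroup
Condition 1 (no descendant of Motivation in the set): holds — descendants of Motivation are {PeerGroup}; none are in {ClassSize}.
Condition 2 (every backdoor path blocked by {ClassSize}):
  P1: blocked at chain node ClassSize ∈ conditioning set.
  P2: blocked at chain node ClassSize ∈ conditioning set.
  P3: open — no interior node is in the conditioning set.
  P4: open — no interior node is in the conditioning set.
  P5: open — no interior node is in the conditioning set.
{ClassSize} does not satisfy the backdoor criterion.

No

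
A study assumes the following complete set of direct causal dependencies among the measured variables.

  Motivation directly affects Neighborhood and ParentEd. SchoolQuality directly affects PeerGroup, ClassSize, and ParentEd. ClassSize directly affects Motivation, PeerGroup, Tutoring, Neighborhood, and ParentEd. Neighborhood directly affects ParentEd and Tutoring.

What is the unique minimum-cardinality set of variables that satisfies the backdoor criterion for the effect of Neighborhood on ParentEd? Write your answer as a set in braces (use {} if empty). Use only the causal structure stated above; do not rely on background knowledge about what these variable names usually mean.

Variables eligible for adjustment (non-descendants of Neighborhood, excluding Neighborhood and ParentEd): {ClassSize, Motivation, PeerGroup, SchoolQuality}.
Backdoor paths from Neighborhood to ParentEd:
  P1: Neighborhood <- ClassSize <- SchoolQuality -> ParentEd
  P2: Neighborhood <- ClassSize -> Motivation -> ParentEd
  P3: Neighborhood <- ClassSize -> PeerGroup <- SchoolQuality -> ParentEd
  P4: Neighborhood <- ClassSize -> ParentEd
  P5: Neighborhood <- Motivation <- ClassSize <- SchoolQuality -> ParentEd
  P6: Neighborhood <- Motivation <- ClassSize -> PeerGroup <- SchoolQuality -> ParentEd
  P7: Neighborhood <- Motivation <- ClassSize -> ParentEd
  P8: Neighborhood <- Motivation -> ParentEd
The empty set is not sufficient: P1 (Neighborhood <- ClassSize <- SchoolQuality -> ParentEd) has no collider blocking it and no conditioned non-collider, so it is open.
Try {ClassSize, Motivation}:
  P1: blocked at chain node ClassSize ∈ conditioning set.
  P2: blocked at fork node ClassSize ∈ conditioning set.
  P3: blocked at fork node ClassSize ∈ conditioning set.
  P4: blocked at fork node ClassSize ∈ conditioning set.
  P5: blocked at chain node Motivation ∈ conditioning set.
  P6: blocked at chain node Motivation ∈ conditioning set.
  P7: blocked at chain node Motivation ∈ conditioning set.
  P8: blocked at fork node Motivation ∈ conditioning set.
{ClassSize, Motivation} contains no descendant of Neighborhood and blocks every backdoor path.
Every element of {ClassSize, Motivation} is needed (dropping ClassSize leaves P1 open; dropping Motivation leaves P8 open), so no proper subset is valid.
Among all size-2 subsets of the eligible variables, only {ClassSize, Motivation} blocks every backdoor path, so it is the unique smallest valid adjustment set.

{ClassSize, Motivation}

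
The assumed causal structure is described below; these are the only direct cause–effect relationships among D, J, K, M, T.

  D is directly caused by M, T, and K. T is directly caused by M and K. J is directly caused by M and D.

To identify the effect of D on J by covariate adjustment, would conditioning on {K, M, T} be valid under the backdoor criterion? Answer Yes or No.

Backdoor paths from D to J (paths whose first edge points into D):
  P1: D <- K -> T <- M -> J
  P2: D <- M -> J
  P3: D <- T <- M -> J
Condition 1 (no descendant of D in the set): holds — descendants of D are {J}; none are in {K, M, T}.
Condition 2 (every backdoor path blocked by {K, M, T}):
  P1: blocked at fork node K ∈ conditioning set.
  P2: blocked at fork node M ∈ conditioning set.
  P3: blocked at chain node T ∈ conditioning set.
{K, M, T} satisfies the backdoor criterion.

Yes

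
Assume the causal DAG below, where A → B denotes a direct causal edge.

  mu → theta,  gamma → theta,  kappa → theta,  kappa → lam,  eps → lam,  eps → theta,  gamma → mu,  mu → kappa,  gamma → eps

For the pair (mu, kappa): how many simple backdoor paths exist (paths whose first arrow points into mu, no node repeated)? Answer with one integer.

4

A backdoor path from mu to kappa is any simple undirected path whose first edge points into mu (i.e. leaves mu via a parent).
Parents of mu: {gamma}.
Enumerating:
  P1: mu <- gamma -> eps -> theta <- kappa
  P2: mu <- gamma -> eps -> lam <- kappa
  P3: mu <- gamma -> theta <- eps -> lam <- kappa
  P4: mu <- gamma -> theta <- kappa
That exhausts the simple backdoor paths. Count: 4.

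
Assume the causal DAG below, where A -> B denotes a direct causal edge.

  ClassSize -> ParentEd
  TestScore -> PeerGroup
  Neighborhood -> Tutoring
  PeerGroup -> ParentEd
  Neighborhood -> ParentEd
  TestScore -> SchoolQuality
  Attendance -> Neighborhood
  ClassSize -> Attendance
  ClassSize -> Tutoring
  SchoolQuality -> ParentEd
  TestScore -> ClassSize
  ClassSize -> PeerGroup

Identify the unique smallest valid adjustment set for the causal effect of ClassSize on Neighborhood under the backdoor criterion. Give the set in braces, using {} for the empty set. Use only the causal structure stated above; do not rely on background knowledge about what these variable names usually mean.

Variables eligible for adjustment (non-descendants of ClassSize, excluding ClassSize and Neighborhood): {SchoolQuality, TestScore}.
Backdoor paths from ClassSize to Neighborhood:
  P1: ClassSize <- TestScore -> PeerGroup -> ParentEd <- Neighborhood
  P2: ClassSize <- TestScore -> SchoolQuality -> ParentEd <- Neighborhood
Each backdoor path contains an unconditioned collider, so every path is already blocked with the empty conditioning set:
  P1: blocked at collider ParentEd (neither it nor any descendant is in the conditioning set).
  P2: blocked at collider ParentEd (neither it nor any descendant is in the conditioning set).
The empty set is therefore the unique smallest valid set.

{}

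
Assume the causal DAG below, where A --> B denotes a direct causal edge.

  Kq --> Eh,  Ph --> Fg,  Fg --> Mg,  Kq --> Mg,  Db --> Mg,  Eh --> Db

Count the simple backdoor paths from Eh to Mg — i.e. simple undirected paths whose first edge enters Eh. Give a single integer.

A backdoor path from Eh to Mg is any simple undirected path whose first edge points into Eh (i.e. leaves Eh via a parent).
Parents of Eh: {Kq}.
Enumerating:
  P1: Eh <- Kq -> Mg
That exhausts the simple backdoor paths. Count: 1.

1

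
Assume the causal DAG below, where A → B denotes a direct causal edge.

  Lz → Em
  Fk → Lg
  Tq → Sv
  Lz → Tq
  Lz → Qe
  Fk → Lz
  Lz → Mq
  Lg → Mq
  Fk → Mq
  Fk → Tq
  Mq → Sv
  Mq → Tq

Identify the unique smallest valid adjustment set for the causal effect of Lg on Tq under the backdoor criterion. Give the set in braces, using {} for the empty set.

{Fk}

Variables eligible for adjustment (non-descendants of Lg, excluding Lg and Tq): {Em, Fk, Lz, Qe}.
Backdoor paths from Lg to Tq:
  P1: Lg <- Fk -> Lz -> Mq -> Tq
  P2: Lg <- Fk -> Lz -> Mq -> Sv <- Tq
  P3: Lg <- Fk -> Lz -> Tq
  P4: Lg <- Fk -> Mq <- Lz -> Tq
  P5: Lg <- Fk -> Mq -> Tq
  P6: Lg <- Fk -> Mq -> Sv <- Tq
  P7: Lg <- Fk -> Tq
The empty set is not sufficient: P1 (Lg <- Fk -> Lz -> Mq -> Tq) has no collider blocking it and no conditioned non-collider, so it is open.
Try {Fk}:
  P1: blocked at fork node Fk ∈ conditioning set.
  P2: blocked at fork node Fk ∈ conditioning set.
  P3: blocked at fork node Fk ∈ conditioning set.
  P4: blocked at fork node Fk ∈ conditioning set.
  P5: blocked at fork node Fk ∈ conditioning set.
  P6: blocked at fork node Fk ∈ conditioning set.
  P7: blocked at fork node Fk ∈ conditioning set.
{Fk} contains no descendant of Lg and blocks every backdoor path.
No other singleton works — e.g. {Lz} leaves P5 open — so {Fk} is the unique smallest valid adjustment set.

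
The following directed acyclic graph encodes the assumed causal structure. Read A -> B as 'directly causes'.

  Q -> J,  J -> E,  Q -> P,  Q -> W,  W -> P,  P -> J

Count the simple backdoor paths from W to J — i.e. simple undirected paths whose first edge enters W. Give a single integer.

2

A backdoor path from W to J is any simple undirected path whose first edge points into W (i.e. leaves W via a parent).
Parents of W: {Q}.
Enumerating:
  P1: W <- Q -> P -> J
  P2: W <- Q -> J
That exhausts the simple backdoor paths. Count: 2.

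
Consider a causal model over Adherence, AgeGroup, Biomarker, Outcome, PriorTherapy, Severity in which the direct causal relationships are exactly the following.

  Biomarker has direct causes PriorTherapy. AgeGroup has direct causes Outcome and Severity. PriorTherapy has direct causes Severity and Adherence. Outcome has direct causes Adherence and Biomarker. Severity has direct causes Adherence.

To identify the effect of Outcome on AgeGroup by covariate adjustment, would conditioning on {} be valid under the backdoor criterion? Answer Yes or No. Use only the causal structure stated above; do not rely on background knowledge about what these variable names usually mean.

Backdoor paths from Outcome to AgeGroup (paths whose first edge points into Outcome):
  P1: Outcome <- Adherence -> Severity -> AgeGroup
  P2: Outcome <- Adherence -> PriorTherapy <- Severity -> AgeGroup
  P3: Outcome <- Biomarker <- PriorTherapy <- Adherence -> Severity -> AgeGroup
  P4: Outcome <- Biomarker <- PriorTherapy <- Severity -> AgeGroup
Condition 1 (no descendant of Outcome in the set): holds — descendants of Outcome are {AgeGroup}; none are in {}.
Condition 2 (every backdoor path blocked by {}):
  P1: open — no interior node is in the conditioning set.
  P2: blocked at collider PriorTherapy (neither it nor any descendant is in the conditioning set).
  P3: open — no interior node is in the conditioning set.
  P4: open — no interior node is in the conditioning set.
{} does not satisfy the backdoor criterion.

No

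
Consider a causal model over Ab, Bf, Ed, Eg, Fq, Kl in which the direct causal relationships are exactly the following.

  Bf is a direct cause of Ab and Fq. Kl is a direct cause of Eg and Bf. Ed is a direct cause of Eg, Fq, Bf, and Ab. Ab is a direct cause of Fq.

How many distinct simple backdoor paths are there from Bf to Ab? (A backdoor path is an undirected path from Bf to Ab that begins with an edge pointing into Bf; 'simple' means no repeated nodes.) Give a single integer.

A backdoor path from Bf to Ab is any simple undirected path whose first edge points into Bf (i.e. leaves Bf via a parent).
Parents of Bf: {Ed, Kl}.
Enumerating:
  P1: Bf <- Kl -> Eg <- Ed -> Ab
  P2: Bf <- Kl -> Eg <- Ed -> Fq <- Ab
  P3: Bf <- Ed -> Ab
  P4: Bf <- Ed -> Fq <- Ab
That exhausts the simple backdoor paths. Count: 4.

4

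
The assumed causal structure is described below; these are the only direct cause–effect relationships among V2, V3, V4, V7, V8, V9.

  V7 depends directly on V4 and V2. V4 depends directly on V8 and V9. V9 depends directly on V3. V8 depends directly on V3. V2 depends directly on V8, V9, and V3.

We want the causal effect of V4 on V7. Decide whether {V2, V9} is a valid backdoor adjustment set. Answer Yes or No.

Backdoor paths from V4 to V7 (paths whose first edge points into V4):
  P1: V4 <- V9 <- V3 -> V8 -> V2 -> V7
  P2: V4 <- V9 <- V3 -> V2 -> V7
  P3: V4 <- V9 -> V2 -> V7
  P4: V4 <- V8 <- V3 -> V9 -> V2 -> V7
  P5: V4 <- V8 <- V3 -> V2 -> V7
  P6: V4 <- V8 -> V2 -> V7
Condition 1 (no descendant of V4 in the set): holds — descendants of V4 are {V7}; none are in {V2, V9}.
Condition 2 (every backdoor path blocked by {V2, V9}):
  P1: blocked at chain node V9 ∈ conditioning set.
  P2: blocked at chain node V9 ∈ conditioning set.
  P3: blocked at fork node V9 ∈ conditioning set.
  P4: blocked at chain node V9 ∈ conditioning set.
  P5: blocked at chain node V2 ∈ conditioning set.
  P6: blocked at chain node V2 ∈ conditioning set.
{V2, V9} satisfies the backdoor criterion.

Yes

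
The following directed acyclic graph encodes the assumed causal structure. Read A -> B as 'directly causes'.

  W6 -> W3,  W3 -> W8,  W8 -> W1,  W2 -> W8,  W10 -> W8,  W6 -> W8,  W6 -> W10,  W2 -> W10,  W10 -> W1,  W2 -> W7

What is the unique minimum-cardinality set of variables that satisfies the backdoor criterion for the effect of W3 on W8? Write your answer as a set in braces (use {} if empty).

{W6}

Variables eligible for adjustment (non-descendants of W3, excluding W3 and W8): {W10, W2, W6, W7}.
Backdoor paths from W3 to W8:
  P1: W3 <- W6 -> W10 <- W2 -> W8
  P2: W3 <- W6 -> W10 -> W8
  P3: W3 <- W6 -> W10 -> W1 <- W8
  P4: W3 <- W6 -> W8
The empty set is not sufficient: P2 (W3 <- W6 -> W10 -> W8) has no collider blocking it and no conditioned non-collider, so it is open.
Try {W6}:
  P1: blocked at fork node W6 ∈ conditioning set.
  P2: blocked at fork node W6 ∈ conditioning set.
  P3: blocked at fork node W6 ∈ conditioning set.
  P4: blocked at fork node W6 ∈ conditioning set.
{W6} contains no descendant of W3 and blocks every backdoor path.
No other singleton works — e.g. {W2} leaves P2 open — so {W6} is the unique smallest valid adjustment set.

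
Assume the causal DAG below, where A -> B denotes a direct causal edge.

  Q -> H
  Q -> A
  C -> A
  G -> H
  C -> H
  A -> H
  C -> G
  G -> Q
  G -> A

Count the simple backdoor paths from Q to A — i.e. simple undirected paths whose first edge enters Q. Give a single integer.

A backdoor path from Q to A is any simple undirected path whose first edge points into Q (i.e. leaves Q via a parent).
Parents of Q: {G}.
Enumerating:
  P1: Q <- G <- C -> A
  P2: Q <- G <- C -> H <- A
  P3: Q <- G -> A
  P4: Q <- G -> H <- C -> A
  P5: Q <- G -> H <- A
That exhausts the simple backdoor paths. Count: 5.

5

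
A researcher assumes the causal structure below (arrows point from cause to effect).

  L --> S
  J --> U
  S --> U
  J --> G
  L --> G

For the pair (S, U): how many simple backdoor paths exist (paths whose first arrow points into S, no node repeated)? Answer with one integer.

A backdoor path from S to U is any simple undirected path whose first edge points into S (i.e. leaves S via a parent).
Parents of S: {L}.
Enumerating:
  P1: S <- L -> G <- J -> U
That exhausts the simple backdoor paths. Count: 1.

1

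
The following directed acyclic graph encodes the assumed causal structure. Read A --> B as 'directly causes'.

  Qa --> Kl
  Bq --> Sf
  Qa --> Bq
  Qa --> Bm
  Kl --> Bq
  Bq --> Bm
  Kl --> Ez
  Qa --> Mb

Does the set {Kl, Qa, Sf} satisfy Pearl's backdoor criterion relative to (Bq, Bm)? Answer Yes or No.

No

Backdoor paths from Bq to Bm (paths whose first edge points into Bq):
  P1: Bq <- Qa -> Bm
  P2: Bq <- Kl <- Qa -> Bm
Condition 1 (no descendant of Bq in the set): FAILS — Sf is a descendant of Bq.
Condition 2 (every backdoor path blocked by {Kl, Qa, Sf}):
  P1: blocked at fork node Qa ∈ conditioning set.
  P2: blocked at chain node Kl ∈ conditioning set.
{Kl, Qa, Sf} does not satisfy the backdoor criterion.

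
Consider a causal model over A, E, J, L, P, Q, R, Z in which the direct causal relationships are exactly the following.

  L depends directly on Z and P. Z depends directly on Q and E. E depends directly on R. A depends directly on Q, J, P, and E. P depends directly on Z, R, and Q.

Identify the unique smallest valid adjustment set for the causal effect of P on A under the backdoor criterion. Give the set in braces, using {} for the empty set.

Variables eligible for adjustment (non-descendants of P, excluding P and A): {E, J, Q, R, Z}.
Backdoor paths from P to A:
  P1: P <- Q -> Z <- E -> A
  P2: P <- Q -> A
  P3: P <- R -> E -> Z <- Q -> A
  P4: P <- R -> E -> A
  P5: P <- Z <- Q -> A
  P6: P <- Z <- E -> A
The empty set is not sufficient: P2 (P <- Q -> A) has no collider blocking it and no conditioned non-collider, so it is open.
Try {E, Q}:
  P1: blocked at fork node Q ∈ conditioning set.
  P2: blocked at fork node Q ∈ conditioning set.
  P3: blocked at chain node E ∈ conditioning set.
  P4: blocked at chain node E ∈ conditioning set.
  P5: blocked at fork node Q ∈ conditioning set.
  P6: blocked at fork node E ∈ conditioning set.
{E, Q} contains no descendant of P and blocks every backdoor path.
Every element of {E, Q} is needed (dropping E leaves P4 open; dropping Q leaves P2 open), so no proper subset is valid.
Among all size-2 subsets of the eligible variables, only {E, Q} blocks every backdoor path, so it is the unique smallest valid adjustment set.

{E, Q}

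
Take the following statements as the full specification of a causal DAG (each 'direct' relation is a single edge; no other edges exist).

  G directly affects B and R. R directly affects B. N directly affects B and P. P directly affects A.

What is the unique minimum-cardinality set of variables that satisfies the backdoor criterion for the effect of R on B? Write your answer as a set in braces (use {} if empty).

{G}

Variables eligible for adjustment (non-descendants of R, excluding R and B): {A, G, N, P}.
Backdoor paths from R to B:
  P1: R <- G -> B
The empty set is not sufficient: P1 (R <- G -> B) has no collider blocking it and no conditioned non-collider, so it is open.
Try {G}:
  P1: blocked at fork node G ∈ conditioning set.
{G} contains no descendant of R and blocks every backdoor path.
No other singleton works — e.g. {N} leaves P1 open — so {G} is the unique smallest valid adjustment set.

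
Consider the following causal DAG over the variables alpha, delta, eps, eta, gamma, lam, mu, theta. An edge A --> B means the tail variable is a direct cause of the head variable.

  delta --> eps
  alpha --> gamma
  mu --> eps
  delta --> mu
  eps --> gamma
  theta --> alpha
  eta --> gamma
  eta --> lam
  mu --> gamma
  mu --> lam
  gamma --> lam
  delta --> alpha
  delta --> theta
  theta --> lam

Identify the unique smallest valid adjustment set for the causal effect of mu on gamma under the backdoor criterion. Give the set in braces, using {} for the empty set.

Variables eligible for adjustment (non-descendants of mu, excluding mu and gamma): {alpha, delta, eta, theta}.
Backdoor paths from mu to gamma:
  P1: mu <- delta -> eps -> gamma
  P2: mu <- delta -> theta -> alpha -> gamma
  P3: mu <- delta -> theta -> lam <- eta -> gamma
  P4: mu <- delta -> theta -> lam <- gamma
  P5: mu <- delta -> alpha <- theta -> lam <- eta -> gamma
  P6: mu <- delta -> alpha <- theta -> lam <- gamma
  P7: mu <- delta -> alpha -> gamma
The empty set is not sufficient: P1 (mu <- delta -> eps -> gamma) has no collider blocking it and no conditioned non-collider, so it is open.
Try {delta}:
  P1: blocked at fork node delta ∈ conditioning set.
  P2: blocked at fork node delta ∈ conditioning set.
  P3: blocked at fork node delta ∈ conditioning set.
  P4: blocked at fork node delta ∈ conditioning set.
  P5: blocked at fork node delta ∈ conditioning set.
  P6: blocked at fork node delta ∈ conditioning set.
  P7: blocked at fork node delta ∈ conditioning set.
{delta} contains no descendant of mu and blocks every backdoor path.
No other singleton works — e.g. {eta} leaves P1 open — so {delta} is the unique smallest valid adjustment set.

{delta}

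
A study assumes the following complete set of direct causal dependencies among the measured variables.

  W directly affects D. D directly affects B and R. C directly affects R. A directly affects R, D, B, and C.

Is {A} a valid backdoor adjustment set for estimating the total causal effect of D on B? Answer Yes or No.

Yes

Backdoor paths from D to B (paths whose first edge points into D):
  P1: D <- A -> B
Condition 1 (no descendant of D in the set): holds — descendants of D are {B, R}; none are in {A}.
Condition 2 (every backdoor path blocked by {A}):
  P1: blocked at fork node A ∈ conditioning set.
{A} satisfies the backdoor criterion.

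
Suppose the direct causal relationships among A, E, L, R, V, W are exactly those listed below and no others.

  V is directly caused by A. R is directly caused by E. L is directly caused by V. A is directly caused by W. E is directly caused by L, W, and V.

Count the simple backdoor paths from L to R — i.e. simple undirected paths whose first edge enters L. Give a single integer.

2

A backdoor path from L to R is any simple undirected path whose first edge points into L (i.e. leaves L via a parent).
Parents of L: {V}.
Enumerating:
  P1: L <- V <- A <- W -> E -> R
  P2: L <- V -> E -> R
That exhausts the simple backdoor paths. Count: 2.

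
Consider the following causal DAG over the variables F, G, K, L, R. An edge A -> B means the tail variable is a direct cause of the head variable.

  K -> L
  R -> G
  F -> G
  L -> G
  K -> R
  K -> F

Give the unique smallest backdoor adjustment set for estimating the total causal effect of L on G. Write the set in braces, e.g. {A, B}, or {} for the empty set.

Variables eligible for adjustment (non-descendants of L, excluding L and G): {F, K, R}.
Backdoor paths from L to G:
  P1: L <- K -> F -> G
  P2: L <- K -> R -> G
The empty set is not sufficient: P1 (L <- K -> F -> G) has no collider blocking it and no conditioned non-collider, so it is open.
Try {K}:
  P1: blocked at fork node K ∈ conditioning set.
  P2: blocked at fork node K ∈ conditioning set.
{K} contains no descendant of L and blocks every backdoor path.
No other singleton works — e.g. {F} leaves P2 open — so {K} is the unique smallest valid adjustment set.

{K}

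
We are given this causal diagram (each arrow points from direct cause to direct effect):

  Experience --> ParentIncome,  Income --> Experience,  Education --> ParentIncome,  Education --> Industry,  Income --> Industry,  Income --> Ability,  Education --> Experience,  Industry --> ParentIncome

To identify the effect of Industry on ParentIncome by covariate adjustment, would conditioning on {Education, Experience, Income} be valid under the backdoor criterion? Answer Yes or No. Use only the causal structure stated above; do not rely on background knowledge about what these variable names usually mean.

Backdoor paths from Industry to ParentIncome (paths whose first edge points into Industry):
  P1: Industry <- Education -> Experience -> ParentIncome
  P2: Industry <- Education -> ParentIncome
  P3: Industry <- Income -> Experience <- Education -> ParentIncome
  P4: Industry <- Income -> Experience -> ParentIncome
Condition 1 (no descendant of Industry in the set): holds — descendants of Industry are {ParentIncome}; none are in {Education, Experience, Income}.
Condition 2 (every backdoor path blocked by {Education, Experience, Income}):
  P1: blocked at fork node Education ∈ conditioning set.
  P2: blocked at fork node Education ∈ conditioning set.
  P3: blocked at fork node Income ∈ conditioning set.
  P4: blocked at fork node Income ∈ conditioning set.
{Education, Experience, Income} satisfies the backdoor criterion.

Yes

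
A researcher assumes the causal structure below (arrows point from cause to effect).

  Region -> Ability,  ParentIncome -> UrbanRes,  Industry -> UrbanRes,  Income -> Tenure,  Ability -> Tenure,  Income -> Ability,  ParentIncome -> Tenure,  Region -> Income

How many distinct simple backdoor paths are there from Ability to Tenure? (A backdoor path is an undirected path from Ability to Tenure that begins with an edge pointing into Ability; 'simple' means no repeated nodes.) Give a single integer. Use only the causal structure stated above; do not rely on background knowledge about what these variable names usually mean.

2

A backdoor path from Ability to Tenure is any simple undirected path whose first edge points into Ability (i.e. leaves Ability via a parent).
Parents of Ability: {Income, Region}.
Enumerating:
  P1: Ability <- Region -> Income -> Tenure
  P2: Ability <- Income -> Tenure
That exhausts the simple backdoor paths. Count: 2.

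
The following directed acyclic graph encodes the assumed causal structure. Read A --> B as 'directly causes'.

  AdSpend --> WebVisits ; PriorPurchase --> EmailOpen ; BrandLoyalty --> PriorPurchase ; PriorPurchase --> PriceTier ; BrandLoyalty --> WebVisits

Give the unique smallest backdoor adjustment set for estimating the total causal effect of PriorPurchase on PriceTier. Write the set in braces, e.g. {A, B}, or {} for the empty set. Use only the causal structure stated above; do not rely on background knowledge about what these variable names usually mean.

{}

Variables eligible for adjustment (non-descendants of PriorPurchase, excluding PriorPurchase and PriceTier): {AdSpend, BrandLoyalty, WebVisits}.
Backdoor paths from PriorPurchase to PriceTier:
  (none)
With no backdoor paths the empty set already satisfies the criterion, and it is trivially minimal.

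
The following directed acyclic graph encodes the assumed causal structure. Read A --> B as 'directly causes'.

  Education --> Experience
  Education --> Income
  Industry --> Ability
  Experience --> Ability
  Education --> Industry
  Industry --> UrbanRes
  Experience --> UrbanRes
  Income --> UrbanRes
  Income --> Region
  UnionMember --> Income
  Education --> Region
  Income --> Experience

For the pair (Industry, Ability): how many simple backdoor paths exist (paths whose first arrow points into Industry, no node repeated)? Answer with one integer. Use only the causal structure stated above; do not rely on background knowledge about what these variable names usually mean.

A backdoor path from Industry to Ability is any simple undirected path whose first edge points into Industry (i.e. leaves Industry via a parent).
Parents of Industry: {Education}.
Enumerating:
  P1: Industry <- Education -> Income -> Experience -> Ability
  P2: Industry <- Education -> Income -> UrbanRes <- Experience -> Ability
  P3: Industry <- Education -> Experience -> Ability
  P4: Industry <- Education -> Region <- Income -> Experience -> Ability
  P5: Industry <- Education -> Region <- Income -> UrbanRes <- Experience -> Ability
That exhausts the simple backdoor paths. Count: 5.

5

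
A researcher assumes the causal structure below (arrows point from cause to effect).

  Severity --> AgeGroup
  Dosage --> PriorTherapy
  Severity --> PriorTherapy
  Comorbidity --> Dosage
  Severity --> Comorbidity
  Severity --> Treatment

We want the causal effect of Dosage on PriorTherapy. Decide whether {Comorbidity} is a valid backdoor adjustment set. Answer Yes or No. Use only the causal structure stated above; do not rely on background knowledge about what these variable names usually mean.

Backdoor paths from Dosage to PriorTherapy (paths whose first edge points into Dosage):
  P1: Dosage <- Comorbidity <- Severity -> PriorTherapy
Condition 1 (no descendant of Dosage in the set): holds — descendants of Dosage are {PriorTherapy}; none are in {Comorbidity}.
Condition 2 (every backdoor path blocked by {Comorbidity}):
  P1: blocked at chain node Comorbidity ∈ conditioning set.
{Comorbidity} satisfies the backdoor criterion.

Yes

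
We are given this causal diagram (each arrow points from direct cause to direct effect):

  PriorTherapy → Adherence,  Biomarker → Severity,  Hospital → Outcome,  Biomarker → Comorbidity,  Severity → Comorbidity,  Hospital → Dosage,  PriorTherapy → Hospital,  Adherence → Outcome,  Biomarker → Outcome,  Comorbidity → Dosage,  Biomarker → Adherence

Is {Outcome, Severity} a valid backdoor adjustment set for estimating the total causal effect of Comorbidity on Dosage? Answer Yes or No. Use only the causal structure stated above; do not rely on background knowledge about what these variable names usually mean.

No

Backdoor paths from Comorbidity to Dosage (paths whose first edge points into Comorbidity):
  P1: Comorbidity <- Biomarker -> Adherence <- PriorTherapy -> Hospital -> Dosage
  P2: Comorbidity <- Biomarker -> Adherence -> Outcome <- Hospital -> Dosage
  P3: Comorbidity <- Biomarker -> Outcome <- Hospital -> Dosage
  P4: Comorbidity <- Biomarker -> Outcome <- Adherence <- PriorTherapy -> Hospital -> Dosage
  P5: Comorbidity <- Severity <- Biomarker -> Adherence <- PriorTherapy -> Hospital -> Dosage
  P6: Comorbidity <- Severity <- Biomarker -> Adherence -> Outcome <- Hospital -> Dosage
  P7: Comorbidity <- Severity <- Biomarker -> Outcome <- Hospital -> Dosage
  P8: Comorbidity <- Severity <- Biomarker -> Outcome <- Adherence <- PriorTherapy -> Hospital -> Dosage
Condition 1 (no descendant of Comorbidity in the set): holds — descendants of Comorbidity are {Dosage}; none are in {Outcome, Severity}.
Condition 2 (every backdoor path blocked by {Outcome, Severity}):
  P1: open — collider(s) Adherence are conditioned on (or have a conditioned descendant) and no non-collider on the path is in the set.
  P2: open — collider(s) Outcome are conditioned on (or have a conditioned descendant) and no non-collider on the path is in the set.
  P3: open — collider(s) Outcome are conditioned on (or have a conditioned descendant) and no non-collider on the path is in the set.
  P4: open — collider(s) Outcome are conditioned on (or have a conditioned descendant) and no non-collider on the path is in the set.
  P5: blocked at chain node Severity ∈ conditioning set.
  P6: blocked at chain node Severity ∈ conditioning set.
  P7: blocked at chain node Severity ∈ conditioning set.
  P8: blocked at chain node Severity ∈ conditioning set.
{Outcome, Severity} does not satisfy the backdoor criterion.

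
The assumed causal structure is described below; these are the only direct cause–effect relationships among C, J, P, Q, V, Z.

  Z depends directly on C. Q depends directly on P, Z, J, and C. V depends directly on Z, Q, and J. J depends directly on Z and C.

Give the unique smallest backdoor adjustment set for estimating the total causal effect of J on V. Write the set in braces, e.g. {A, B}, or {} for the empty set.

{C, Z}

Variables eligible for adjustment (non-descendants of J, excluding J and V): {C, P, Z}.
Backdoor paths from J to V:
  P1: J <- C -> Z -> Q -> V
  P2: J <- C -> Z -> V
  P3: J <- C -> Q <- Z -> V
  P4: J <- C -> Q -> V
  P5: J <- Z <- C -> Q -> V
  P6: J <- Z -> Q -> V
  P7: J <- Z -> V
The empty set is not sufficient: P1 (J <- C -> Z -> Q -> V) has no collider blocking it and no conditioned non-collider, so it is open.
Try {C, Z}:
  P1: blocked at fork node C ∈ conditioning set.
  P2: blocked at fork node C ∈ conditioning set.
  P3: blocked at fork node C ∈ conditioning set.
  P4: blocked at fork node C ∈ conditioning set.
  P5: blocked at chain node Z ∈ conditioning set.
  P6: blocked at fork node Z ∈ conditioning set.
  P7: blocked at fork node Z ∈ conditioning set.
{C, Z} contains no descendant of J and blocks every backdoor path.
Every element of {C, Z} is needed (dropping C leaves P4 open; dropping Z leaves P6 open), so no proper subset is valid.
Among all size-2 subsets of the eligible variables, only {C, Z} blocks every backdoor path, so it is the unique smallest valid adjustment set.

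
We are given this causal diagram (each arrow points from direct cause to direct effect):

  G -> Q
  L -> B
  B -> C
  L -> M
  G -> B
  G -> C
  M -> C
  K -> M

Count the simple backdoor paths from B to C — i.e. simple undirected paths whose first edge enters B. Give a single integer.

2

A backdoor path from B to C is any simple undirected path whose first edge points into B (i.e. leaves B via a parent).
Parents of B: {G, L}.
Enumerating:
  P1: B <- G -> C
  P2: B <- L -> M -> C
That exhausts the simple backdoor paths. Count: 2.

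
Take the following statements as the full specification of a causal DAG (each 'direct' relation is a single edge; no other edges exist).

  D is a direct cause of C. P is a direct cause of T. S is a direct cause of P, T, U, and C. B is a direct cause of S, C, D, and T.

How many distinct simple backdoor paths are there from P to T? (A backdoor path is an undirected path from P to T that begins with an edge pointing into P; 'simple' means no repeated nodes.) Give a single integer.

A backdoor path from P to T is any simple undirected path whose first edge points into P (i.e. leaves P via a parent).
Parents of P: {S}.
Enumerating:
  P1: P <- S <- B -> T
  P2: P <- S -> C <- B -> T
  P3: P <- S -> C <- D <- B -> T
  P4: P <- S -> T
That exhausts the simple backdoor paths. Count: 4.

4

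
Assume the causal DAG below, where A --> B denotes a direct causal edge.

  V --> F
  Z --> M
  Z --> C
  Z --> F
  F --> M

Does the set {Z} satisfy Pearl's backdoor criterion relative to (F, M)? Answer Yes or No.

Backdoor paths from F to M (paths whose first edge points into F):
  P1: F <- Z -> M
Condition 1 (no descendant of F in the set): holds — descendants of F are {M}; none are in {Z}.
Condition 2 (every backdoor path blocked by {Z}):
  P1: blocked at fork node Z ∈ conditioning set.
{Z} satisfies the backdoor criterion.

Yes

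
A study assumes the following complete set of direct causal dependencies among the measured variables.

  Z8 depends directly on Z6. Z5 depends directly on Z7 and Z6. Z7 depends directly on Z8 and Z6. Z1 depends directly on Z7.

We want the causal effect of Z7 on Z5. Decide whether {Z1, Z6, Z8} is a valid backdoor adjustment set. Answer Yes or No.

Backdoor paths from Z7 to Z5 (paths whose first edge points into Z7):
  P1: Z7 <- Z6 -> Z5
  P2: Z7 <- Z8 <- Z6 -> Z5
Condition 1 (no descendant of Z7 in the set): FAILS — Z1 is a descendant of Z7.
Condition 2 (every backdoor path blocked by {Z1, Z6, Z8}):
  P1: blocked at fork node Z6 ∈ conditioning set.
  P2: blocked at chain node Z8 ∈ conditioning set.
{Z1, Z6, Z8} does not satisfy the backdoor criterion.

No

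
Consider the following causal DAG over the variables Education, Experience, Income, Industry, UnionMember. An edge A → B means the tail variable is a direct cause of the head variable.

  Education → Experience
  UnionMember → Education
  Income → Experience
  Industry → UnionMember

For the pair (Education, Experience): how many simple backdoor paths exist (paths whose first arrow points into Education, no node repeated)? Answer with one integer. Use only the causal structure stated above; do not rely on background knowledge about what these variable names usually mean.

0

A backdoor path from Education to Experience is any simple undirected path whose first edge points into Education (i.e. leaves Education via a parent).
Parents of Education: {UnionMember}.
No simple path from any parent of Education reaches Experience without revisiting Education, so there are no backdoor paths.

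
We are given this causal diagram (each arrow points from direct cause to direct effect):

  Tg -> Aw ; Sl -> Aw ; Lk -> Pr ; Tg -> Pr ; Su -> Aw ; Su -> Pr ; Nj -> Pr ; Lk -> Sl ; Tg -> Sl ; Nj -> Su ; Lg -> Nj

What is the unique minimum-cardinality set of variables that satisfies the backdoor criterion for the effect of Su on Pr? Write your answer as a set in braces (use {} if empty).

{Nj}

Variables eligible for adjustment (non-descendants of Su, excluding Su and Pr): {Lg, Lk, Nj, Sl, Tg}.
Backdoor paths from Su to Pr:
  P1: Su <- Nj -> Pr
The empty set is not sufficient: P1 (Su <- Nj -> Pr) has no collider blocking it and no conditioned non-collider, so it is open.
Try {Nj}:
  P1: blocked at fork node Nj ∈ conditioning set.
{Nj} contains no descendant of Su and blocks every backdoor path.
No other singleton works — e.g. {Lk} leaves P1 open — so {Nj} is the unique smallest valid adjustment set.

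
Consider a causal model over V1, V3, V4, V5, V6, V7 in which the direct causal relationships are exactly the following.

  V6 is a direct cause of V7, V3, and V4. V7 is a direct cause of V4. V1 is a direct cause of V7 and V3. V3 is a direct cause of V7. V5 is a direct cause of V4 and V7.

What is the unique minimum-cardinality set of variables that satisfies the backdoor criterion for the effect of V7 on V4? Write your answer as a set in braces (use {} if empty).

Variables eligible for adjustment (non-descendants of V7, excluding V7 and V4): {V1, V3, V5, V6}.
Backdoor paths from V7 to V4:
  P1: V7 <- V6 -> V4
  P2: V7 <- V5 -> V4
  P3: V7 <- V1 -> V3 <- V6 -> V4
  P4: V7 <- V3 <- V6 -> V4
The empty set is not sufficient: P1 (V7 <- V6 -> V4) has no collider blocking it and no conditioned non-collider, so it is open.
Try {V5, V6}:
  P1: blocked at fork node V6 ∈ conditioning set.
  P2: blocked at fork node V5 ∈ conditioning set.
  P3: blocked at collider V3 (neither it nor any descendant is in the conditioning set).
  P4: blocked at fork node V6 ∈ conditioning set.
{V5, V6} contains no descendant of V7 and blocks every backdoor path.
Every element of {V5, V6} is needed (dropping V5 leaves P2 open; dropping V6 leaves P1 open), so no proper subset is valid.
Among all size-2 subsets of the eligible variables, only {V5, V6} blocks every backdoor path, so it is the unique smallest valid adjustment set.

{V5, V6}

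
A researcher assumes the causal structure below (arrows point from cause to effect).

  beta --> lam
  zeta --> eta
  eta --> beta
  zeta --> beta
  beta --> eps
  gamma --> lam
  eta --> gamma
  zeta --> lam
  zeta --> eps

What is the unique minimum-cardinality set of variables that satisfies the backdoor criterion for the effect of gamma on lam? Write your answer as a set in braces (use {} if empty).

Variables eligible for adjustment (non-descendants of gamma, excluding gamma and lam): {beta, eps, eta, zeta}.
Backdoor paths from gamma to lam:
  P1: gamma <- eta <- zeta -> beta -> lam
  P2: gamma <- eta <- zeta -> eps <- beta -> lam
  P3: gamma <- eta <- zeta -> lam
  P4: gamma <- eta -> beta <- zeta -> lam
  P5: gamma <- eta -> beta -> eps <- zeta -> lam
  P6: gamma <- eta -> beta -> lam
The empty set is not sufficient: P1 (gamma <- eta <- zeta -> beta -> lam) has no collider blocking it and no conditioned non-collider, so it is open.
Try {eta}:
  P1: blocked at chain node eta ∈ conditioning set.
  P2: blocked at chain node eta ∈ conditioning set.
  P3: blocked at chain node eta ∈ conditioning set.
  P4: blocked at fork node eta ∈ conditioning set.
  P5: blocked at fork node eta ∈ conditioning set.
  P6: blocked at fork node eta ∈ conditioning set.
{eta} contains no descendant of gamma and blocks every backdoor path.
No other singleton works — e.g. {zeta} leaves P6 open — so {eta} is the unique smallest valid adjustment set.

{eta}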